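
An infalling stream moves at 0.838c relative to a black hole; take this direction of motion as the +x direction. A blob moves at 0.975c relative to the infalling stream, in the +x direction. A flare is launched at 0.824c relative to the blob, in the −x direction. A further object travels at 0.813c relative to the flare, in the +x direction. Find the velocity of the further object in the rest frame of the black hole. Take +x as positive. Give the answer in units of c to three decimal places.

+0.998c

Apply u = (u' + v)/(1 + u'v/c²) successively, working outward toward the black hole.
Start: velocity of the infalling stream relative to the black hole = 0.8380c.
Compose with the blob (u' = 0.975 in the infalling stream frame): u_1 = (0.975 + 0.838) / (1 + 0.975·0.838) = 1.8130/1.8171 = 0.9978.
Compose with the flare (u' = -0.824 in the blob frame): u_2 = (-0.824 + 0.998) / (1 + (-0.824)·0.998) = 0.1738/0.1778 = 0.9771.
Compose with the further object (u' = 0.813 in the flare frame): u_3 = (0.813 + 0.977) / (1 + 0.813·0.977) = 1.7901/1.7944 = 0.9976.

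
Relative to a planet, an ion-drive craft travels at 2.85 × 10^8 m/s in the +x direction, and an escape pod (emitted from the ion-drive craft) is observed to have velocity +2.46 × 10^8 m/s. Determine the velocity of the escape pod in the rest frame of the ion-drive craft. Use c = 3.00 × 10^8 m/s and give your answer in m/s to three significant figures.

-1.76 × 10^8 m/s

v = 0.950c, u = 0.820c.
Invert the composition law: u' = (u − v)/(1 − uv/c²).
u' = (0.820 − 0.950) / (1 − (0.820)(0.950)) = -0.1300/0.2210 = -0.5882.
u' = -0.5882 × 3.00 × 10^8 m/s.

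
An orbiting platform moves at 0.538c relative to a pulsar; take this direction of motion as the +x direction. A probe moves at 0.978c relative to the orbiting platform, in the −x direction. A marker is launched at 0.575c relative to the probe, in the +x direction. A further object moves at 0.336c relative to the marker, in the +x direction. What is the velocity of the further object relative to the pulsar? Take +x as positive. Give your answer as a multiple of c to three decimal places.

Apply u = (u' + v)/(1 + u'v/c²) successively, working outward toward the pulsar.
Start: velocity of the orbiting platform relative to the pulsar = 0.5380c.
Compose with the probe (u' = -0.978 in the orbiting platform frame): u_1 = (-0.978 + 0.538) / (1 + (-0.978)·0.538) = -0.4400/0.4738 = -0.9286.
Compose with the marker (u' = 0.575 in the probe frame): u_2 = (0.575 + (-0.929)) / (1 + 0.575·(-0.929)) = -0.3536/0.4661 = -0.7587.
Compose with the further object (u' = 0.336 in the marker frame): u_3 = (0.336 + (-0.759)) / (1 + 0.336·(-0.759)) = -0.4227/0.7451 = -0.5673.

-0.567c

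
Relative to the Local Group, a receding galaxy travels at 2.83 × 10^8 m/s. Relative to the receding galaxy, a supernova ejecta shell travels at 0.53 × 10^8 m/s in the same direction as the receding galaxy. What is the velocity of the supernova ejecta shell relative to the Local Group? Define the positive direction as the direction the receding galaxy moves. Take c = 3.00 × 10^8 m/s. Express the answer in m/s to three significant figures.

In units of c (dividing by 3.00 × 10^8 m/s): v = 0.943, u' = 0.177.
u = (u' + v)/(1 + u'v/c²):
u = (0.177 + 0.943) / (1 + 0.177·0.943) = 1.1200/1.1667 = 0.9600
Converting back: u = 0.9600 × 3.00 × 10^8 m/s.

2.88 × 10^8 m/s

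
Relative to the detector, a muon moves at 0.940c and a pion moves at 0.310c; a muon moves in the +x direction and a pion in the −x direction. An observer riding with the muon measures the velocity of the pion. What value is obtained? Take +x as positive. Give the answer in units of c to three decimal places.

β_A = 0.940, β_B = -0.310.
Transform to A's frame with the inverse velocity-addition law: u' = (u − v)/(1 − uv/c²), taking u = β_B and v = β_A.
u' = (-0.310 − 0.940) / (1 − (0.940)(-0.310)) = -1.2500/1.2914 = -0.9679.

-0.968c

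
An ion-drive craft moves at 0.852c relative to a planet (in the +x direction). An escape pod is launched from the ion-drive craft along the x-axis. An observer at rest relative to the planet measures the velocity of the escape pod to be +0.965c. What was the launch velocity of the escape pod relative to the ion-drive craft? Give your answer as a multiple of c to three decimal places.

Invert the composition law: u' = (u − v)/(1 − uv/c²).
u' = (0.965 − 0.852) / (1 − (0.965)(0.852)) = 0.1130/0.1778 = 0.6355.

+0.635c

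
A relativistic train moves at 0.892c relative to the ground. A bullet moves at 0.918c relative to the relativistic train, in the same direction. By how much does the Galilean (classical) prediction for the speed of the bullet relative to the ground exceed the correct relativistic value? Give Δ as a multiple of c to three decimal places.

Galilean: u_cl = 0.918 + 0.892 = 1.8100.
Relativistic: u_rel = (0.918 + 0.892) / (1 + 0.918·0.892) = 1.8100/1.8189 = 0.9951.
Δ = 1.8100 − 0.9951 = 0.8149.
(The classical prediction exceeds c; the relativistic result does not.)

Δ = 0.815c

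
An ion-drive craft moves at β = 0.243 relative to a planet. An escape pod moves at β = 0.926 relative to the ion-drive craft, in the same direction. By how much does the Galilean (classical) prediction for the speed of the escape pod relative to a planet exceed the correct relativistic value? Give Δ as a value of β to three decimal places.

Δ = 0.215

Galilean: u_cl = 0.926 + 0.243 = 1.1690.
Relativistic: u_rel = (0.926 + 0.243) / (1 + 0.926·0.243) = 1.1690/1.2250 = 0.9543.
Δ = 1.1690 − 0.9543 = 0.2147.
(The classical prediction exceeds c; the relativistic result does not.)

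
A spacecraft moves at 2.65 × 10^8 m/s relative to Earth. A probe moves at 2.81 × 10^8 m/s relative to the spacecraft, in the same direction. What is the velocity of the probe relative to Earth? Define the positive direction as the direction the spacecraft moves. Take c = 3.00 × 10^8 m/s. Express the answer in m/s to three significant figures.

In units of c (dividing by 3.00 × 10^8 m/s): v = 0.883, u' = 0.937.
u = (u' + v)/(1 + u'v/c²):
u = (0.937 + 0.883) / (1 + 0.937·0.883) = 1.8200/1.8274 = 0.9960
Converting back: u = 0.9960 × 3.00 × 10^8 m/s.

2.99 × 10^8 m/s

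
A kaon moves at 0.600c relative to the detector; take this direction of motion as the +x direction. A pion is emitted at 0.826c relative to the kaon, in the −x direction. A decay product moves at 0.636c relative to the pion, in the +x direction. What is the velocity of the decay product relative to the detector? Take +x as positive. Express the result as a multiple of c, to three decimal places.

+0.263c

Apply u = (u' + v)/(1 + u'v/c²) successively, working outward toward the detector.
Start: velocity of the kaon relative to the detector = 0.6000c.
Compose with the pion (u' = -0.826 in the kaon frame): u_1 = (-0.826 + 0.600) / (1 + (-0.826)·0.600) = -0.2260/0.5044 = -0.4481.
Compose with the decay product (u' = 0.636 in the pion frame): u_2 = (0.636 + (-0.448)) / (1 + 0.636·(-0.448)) = 0.1879/0.7150 = 0.2628.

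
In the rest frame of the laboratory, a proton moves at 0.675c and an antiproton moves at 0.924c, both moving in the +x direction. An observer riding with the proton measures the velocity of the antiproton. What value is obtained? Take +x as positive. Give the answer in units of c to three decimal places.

+0.662c

β_A = 0.675, β_B = 0.924.
Transform to A's frame with the inverse velocity-addition law: u' = (u − v)/(1 − uv/c²), taking u = β_B and v = β_A.
u' = (0.924 − 0.675) / (1 − (0.675)(0.924)) = 0.2490/0.3763 = 0.6617.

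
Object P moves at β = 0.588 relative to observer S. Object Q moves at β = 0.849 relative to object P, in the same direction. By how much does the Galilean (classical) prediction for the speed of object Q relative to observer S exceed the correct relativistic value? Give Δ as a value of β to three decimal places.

Δ = 0.478

Galilean: u_cl = 0.849 + 0.588 = 1.4370.
Relativistic: u_rel = (0.849 + 0.588) / (1 + 0.849·0.588) = 1.4370/1.4992 = 0.9585.
Δ = 1.4370 − 0.9585 = 0.4785.
(The classical prediction exceeds c; the relativistic result does not.)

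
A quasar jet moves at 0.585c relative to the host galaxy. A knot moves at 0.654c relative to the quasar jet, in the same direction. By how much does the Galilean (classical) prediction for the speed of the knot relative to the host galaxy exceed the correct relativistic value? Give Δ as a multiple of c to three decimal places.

Galilean: u_cl = 0.654 + 0.585 = 1.2390.
Relativistic: u_rel = (0.654 + 0.585) / (1 + 0.654·0.585) = 1.2390/1.3826 = 0.8961.
Δ = 1.2390 − 0.8961 = 0.3429.
(The classical prediction exceeds c; the relativistic result does not.)

Δ = 0.343c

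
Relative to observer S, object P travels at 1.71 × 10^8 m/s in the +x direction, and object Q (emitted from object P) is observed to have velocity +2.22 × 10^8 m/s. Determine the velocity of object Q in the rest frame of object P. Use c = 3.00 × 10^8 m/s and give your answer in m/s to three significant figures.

v = 0.570c, u = 0.740c.
Invert the composition law: u' = (u − v)/(1 − uv/c²).
u' = (0.740 − 0.570) / (1 − (0.740)(0.570)) = 0.1700/0.5782 = 0.2940.
u' = 0.2940 × 3.00 × 10^8 m/s.

+8.82 × 10^7 m/s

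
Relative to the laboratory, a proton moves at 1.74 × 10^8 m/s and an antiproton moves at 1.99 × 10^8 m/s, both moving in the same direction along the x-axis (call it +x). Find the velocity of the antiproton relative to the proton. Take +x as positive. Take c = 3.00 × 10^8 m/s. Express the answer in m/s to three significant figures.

β_A = 0.580, β_B = 0.663 (dividing each by c = 3.00 × 10^8 m/s).
Transform to A's frame with the inverse velocity-addition law: u' = (u − v)/(1 − uv/c²), taking u = β_B and v = β_A.
u' = (0.663 − 0.580) / (1 − (0.580)(0.663)) = 0.0833/0.6153 = 0.1354.
u' = 0.1354 × 3.00 × 10^8 m/s.

+4.06 × 10^7 m/s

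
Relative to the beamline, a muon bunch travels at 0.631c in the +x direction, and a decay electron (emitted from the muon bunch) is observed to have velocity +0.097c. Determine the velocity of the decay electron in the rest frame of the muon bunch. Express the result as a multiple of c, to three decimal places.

Invert the composition law: u' = (u − v)/(1 − uv/c²).
u' = (0.097 − 0.631) / (1 − (0.097)(0.631)) = -0.5340/0.9388 = -0.5688.

-0.569c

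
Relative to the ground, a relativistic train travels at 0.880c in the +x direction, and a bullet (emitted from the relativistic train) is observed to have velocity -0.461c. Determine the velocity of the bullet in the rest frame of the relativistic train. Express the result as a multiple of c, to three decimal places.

-0.954c

Invert the composition law: u' = (u − v)/(1 − uv/c²).
u' = (-0.461 − 0.880) / (1 − (-0.461)(0.880)) = -1.3410/1.4057 = -0.9540.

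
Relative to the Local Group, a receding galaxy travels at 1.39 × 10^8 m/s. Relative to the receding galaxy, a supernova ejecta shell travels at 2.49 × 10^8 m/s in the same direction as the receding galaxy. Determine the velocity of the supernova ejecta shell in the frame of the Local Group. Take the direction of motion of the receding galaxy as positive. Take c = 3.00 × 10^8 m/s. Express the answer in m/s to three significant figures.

In units of c (dividing by 3.00 × 10^8 m/s): v = 0.463, u' = 0.830.
u = (u' + v)/(1 + u'v/c²):
u = (0.830 + 0.463) / (1 + 0.830·0.463) = 1.2933/1.3846 = 0.9341
(Galilean addition would give +1.293c, exceeding c.)
Converting back: u = 0.9341 × 3.00 × 10^8 m/s.

2.80 × 10^8 m/s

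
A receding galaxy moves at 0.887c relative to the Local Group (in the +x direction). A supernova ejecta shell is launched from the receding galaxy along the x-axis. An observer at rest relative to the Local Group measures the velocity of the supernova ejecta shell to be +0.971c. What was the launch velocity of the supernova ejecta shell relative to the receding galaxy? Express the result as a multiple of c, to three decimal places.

Invert the composition law: u' = (u − v)/(1 − uv/c²).
u' = (0.971 − 0.887) / (1 − (0.971)(0.887)) = 0.0840/0.1387 = 0.6055.

+0.606c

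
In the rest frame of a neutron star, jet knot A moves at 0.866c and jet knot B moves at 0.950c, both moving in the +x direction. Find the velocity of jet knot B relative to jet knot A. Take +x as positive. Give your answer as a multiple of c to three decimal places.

β_A = 0.866, β_B = 0.950.
Transform to A's frame with the inverse velocity-addition law: u' = (u − v)/(1 − uv/c²), taking u = β_B and v = β_A.
u' = (0.950 − 0.866) / (1 − (0.866)(0.950)) = 0.0840/0.1773 = 0.4738.

+0.474c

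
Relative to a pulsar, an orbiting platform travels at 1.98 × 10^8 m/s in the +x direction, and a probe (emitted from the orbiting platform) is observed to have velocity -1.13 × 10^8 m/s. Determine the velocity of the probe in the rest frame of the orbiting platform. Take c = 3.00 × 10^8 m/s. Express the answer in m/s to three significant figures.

-2.49 × 10^8 m/s

v = 0.660c, u = -0.377c.
Invert the composition law: u' = (u − v)/(1 − uv/c²).
u' = (-0.377 − 0.660) / (1 − (-0.377)(0.660)) = -1.0367/1.2486 = -0.8303.
u' = -0.8303 × 3.00 × 10^8 m/s.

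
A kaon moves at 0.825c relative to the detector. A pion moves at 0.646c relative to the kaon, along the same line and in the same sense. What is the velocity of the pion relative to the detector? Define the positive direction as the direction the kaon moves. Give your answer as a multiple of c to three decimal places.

With v = 0.825 and u' = 0.646 (in units of c),
u = (u' + v)/(1 + u'v/c²):
u = (0.646 + 0.825) / (1 + 0.646·0.825) = 1.4710/1.5330 = 0.9596

0.960c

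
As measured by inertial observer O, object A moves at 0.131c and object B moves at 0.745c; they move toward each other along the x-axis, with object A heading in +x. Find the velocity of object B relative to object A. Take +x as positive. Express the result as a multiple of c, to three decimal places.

-0.798c

β_A = 0.131, β_B = -0.745.
Transform to A's frame with the inverse velocity-addition law: u' = (u − v)/(1 − uv/c²), taking u = β_B and v = β_A.
u' = (-0.745 − 0.131) / (1 − (0.131)(-0.745)) = -0.8760/1.0976 = -0.7981.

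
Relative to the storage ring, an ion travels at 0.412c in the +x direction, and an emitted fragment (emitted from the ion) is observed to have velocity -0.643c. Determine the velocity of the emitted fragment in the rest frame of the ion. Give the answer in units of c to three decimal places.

Invert the composition law: u' = (u − v)/(1 − uv/c²).
u' = (-0.643 − 0.412) / (1 − (-0.643)(0.412)) = -1.0550/1.2649 = -0.8340.

-0.834c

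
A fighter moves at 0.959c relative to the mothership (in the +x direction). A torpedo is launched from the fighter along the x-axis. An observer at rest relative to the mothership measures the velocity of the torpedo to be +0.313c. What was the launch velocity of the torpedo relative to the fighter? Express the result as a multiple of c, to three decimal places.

Invert the composition law: u' = (u − v)/(1 − uv/c²).
u' = (0.313 − 0.959) / (1 − (0.313)(0.959)) = -0.6460/0.6998 = -0.9231.

-0.923c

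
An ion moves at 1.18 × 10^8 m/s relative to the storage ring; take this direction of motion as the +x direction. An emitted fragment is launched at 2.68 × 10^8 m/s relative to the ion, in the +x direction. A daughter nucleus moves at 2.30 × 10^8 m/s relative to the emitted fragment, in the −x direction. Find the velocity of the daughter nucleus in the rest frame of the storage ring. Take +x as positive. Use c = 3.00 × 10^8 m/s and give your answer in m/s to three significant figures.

+2.06 × 10^8 m/s

Apply u = (u' + v)/(1 + u'v/c²) successively, working outward toward the storage ring.
(Dividing each given speed by c = 3.00 × 10^8 m/s to work in units of c.)
Start: velocity of the ion relative to the storage ring = 0.3933c.
Compose with the emitted fragment (u' = 0.893 in the ion frame): u_1 = (0.893 + 0.393) / (1 + 0.893·0.393) = 1.2867/1.3514 = 0.9521.
Compose with the daughter nucleus (u' = -0.767 in the emitted fragment frame): u_2 = (-0.767 + 0.952) / (1 + (-0.767)·0.952) = 0.1854/0.2700 = 0.6867.
So u = 0.6867 × 3.00 × 10^8 m/s.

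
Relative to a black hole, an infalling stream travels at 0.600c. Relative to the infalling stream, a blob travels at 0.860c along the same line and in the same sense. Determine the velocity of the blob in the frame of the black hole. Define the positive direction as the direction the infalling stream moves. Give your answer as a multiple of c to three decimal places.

0.963c

With v = 0.600 and u' = 0.860 (in units of c),
u = (u' + v)/(1 + u'v/c²):
u = (0.860 + 0.600) / (1 + 0.860·0.600) = 1.4600/1.5160 = 0.9631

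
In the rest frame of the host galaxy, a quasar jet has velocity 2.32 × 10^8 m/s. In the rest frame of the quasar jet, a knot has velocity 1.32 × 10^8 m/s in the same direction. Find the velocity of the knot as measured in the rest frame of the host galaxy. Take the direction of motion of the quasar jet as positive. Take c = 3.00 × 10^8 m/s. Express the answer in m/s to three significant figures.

In units of c (dividing by 3.00 × 10^8 m/s): v = 0.773, u' = 0.440.
u = (u' + v)/(1 + u'v/c²):
u = (0.440 + 0.773) / (1 + 0.440·0.773) = 1.2133/1.3403 = 0.9053
(Galilean addition would give +1.213c, exceeding c.)
Converting back: u = 0.9053 × 3.00 × 10^8 m/s.

2.72 × 10^8 m/s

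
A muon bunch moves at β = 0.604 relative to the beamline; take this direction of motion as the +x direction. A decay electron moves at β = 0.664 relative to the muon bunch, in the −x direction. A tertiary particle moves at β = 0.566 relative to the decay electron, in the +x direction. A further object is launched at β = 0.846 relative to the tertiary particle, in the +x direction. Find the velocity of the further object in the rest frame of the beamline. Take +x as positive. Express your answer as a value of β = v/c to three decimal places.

Apply u = (u' + v)/(1 + u'v/c²) successively, working outward toward the beamline.
Start: velocity of the muon bunch relative to the beamline = 0.6040c.
Compose with the decay electron (u' = -0.664 in the muon bunch frame): u_1 = (-0.664 + 0.604) / (1 + (-0.664)·0.604) = -0.0600/0.5989 = -0.1002.
Compose with the tertiary particle (u' = 0.566 in the decay electron frame): u_2 = (0.566 + (-0.100)) / (1 + 0.566·(-0.100)) = 0.4658/0.9433 = 0.4938.
Compose with the further object (u' = 0.846 in the tertiary particle frame): u_3 = (0.846 + 0.494) / (1 + 0.846·0.494) = 1.3398/1.4178 = 0.9450.

β = +0.945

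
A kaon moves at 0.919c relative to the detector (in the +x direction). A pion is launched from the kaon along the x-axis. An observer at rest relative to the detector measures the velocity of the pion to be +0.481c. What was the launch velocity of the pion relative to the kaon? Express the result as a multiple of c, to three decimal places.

-0.785c

Invert the composition law: u' = (u − v)/(1 − uv/c²).
u' = (0.481 − 0.919) / (1 − (0.481)(0.919)) = -0.4380/0.5580 = -0.7850.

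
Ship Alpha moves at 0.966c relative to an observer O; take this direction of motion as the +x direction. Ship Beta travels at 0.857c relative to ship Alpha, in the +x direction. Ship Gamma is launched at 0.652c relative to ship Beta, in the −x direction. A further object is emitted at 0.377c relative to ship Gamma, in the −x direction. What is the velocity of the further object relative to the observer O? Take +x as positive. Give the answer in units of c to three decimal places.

+0.972c

Apply u = (u' + v)/(1 + u'v/c²) successively, working outward toward the observer O.
Start: velocity of ship Alpha relative to the observer O = 0.9660c.
Compose with ship Beta (u' = 0.857 in ship Alpha frame): u_1 = (0.857 + 0.966) / (1 + 0.857·0.966) = 1.8230/1.8279 = 0.9973.
Compose with ship Gamma (u' = -0.652 in ship Beta frame): u_2 = (-0.652 + 0.997) / (1 + (-0.652)·0.997) = 0.3453/0.3497 = 0.9874.
Compose with the further object (u' = -0.377 in ship Gamma frame): u_3 = (-0.377 + 0.987) / (1 + (-0.377)·0.987) = 0.6104/0.6277 = 0.9724.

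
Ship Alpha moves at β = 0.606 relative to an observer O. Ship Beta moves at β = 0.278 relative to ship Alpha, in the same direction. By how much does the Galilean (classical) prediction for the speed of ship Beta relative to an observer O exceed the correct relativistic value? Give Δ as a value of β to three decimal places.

Δ = 0.127

Galilean: u_cl = 0.278 + 0.606 = 0.8840.
Relativistic: u_rel = (0.278 + 0.606) / (1 + 0.278·0.606) = 0.8840/1.1685 = 0.7565.
Δ = 0.8840 − 0.7565 = 0.1275.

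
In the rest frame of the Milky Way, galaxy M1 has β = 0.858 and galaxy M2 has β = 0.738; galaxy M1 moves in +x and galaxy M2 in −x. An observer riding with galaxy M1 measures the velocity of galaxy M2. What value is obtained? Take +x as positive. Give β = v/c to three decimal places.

β = -0.977

β_A = 0.858, β_B = -0.738.
Transform to A's frame with the inverse velocity-addition law: u' = (u − v)/(1 − uv/c²), taking u = β_B and v = β_A.
u' = (-0.738 − 0.858) / (1 − (0.858)(-0.738)) = -1.5960/1.6332 = -0.9772.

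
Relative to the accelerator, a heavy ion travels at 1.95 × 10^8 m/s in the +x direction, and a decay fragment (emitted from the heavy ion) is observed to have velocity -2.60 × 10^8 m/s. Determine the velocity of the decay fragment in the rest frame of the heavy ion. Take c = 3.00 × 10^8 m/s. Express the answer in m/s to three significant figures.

-2.91 × 10^8 m/s

v = 0.650c, u = -0.867c.
Invert the composition law: u' = (u − v)/(1 − uv/c²).
u' = (-0.867 − 0.650) / (1 − (-0.867)(0.650)) = -1.5167/1.5633 = -0.9701.
u' = -0.9701 × 3.00 × 10^8 m/s.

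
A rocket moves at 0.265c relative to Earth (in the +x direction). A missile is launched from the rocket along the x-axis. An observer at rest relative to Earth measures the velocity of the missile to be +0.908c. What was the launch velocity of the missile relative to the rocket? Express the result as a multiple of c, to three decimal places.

Invert the composition law: u' = (u − v)/(1 − uv/c²).
u' = (0.908 − 0.265) / (1 − (0.908)(0.265)) = 0.6430/0.7594 = 0.8467.

+0.847c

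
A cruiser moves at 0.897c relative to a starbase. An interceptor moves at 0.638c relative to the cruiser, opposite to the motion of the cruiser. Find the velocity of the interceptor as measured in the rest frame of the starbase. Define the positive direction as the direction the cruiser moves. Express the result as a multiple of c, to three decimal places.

With v = 0.897 and u' = -0.638 (in units of c),
u = (u' + v)/(1 + u'v/c²):
u = (-0.638 + 0.897) / (1 + (-0.638)·0.897) = 0.2590/0.4277 = 0.6055
(Galilean addition would give +0.259c.)

+0.606c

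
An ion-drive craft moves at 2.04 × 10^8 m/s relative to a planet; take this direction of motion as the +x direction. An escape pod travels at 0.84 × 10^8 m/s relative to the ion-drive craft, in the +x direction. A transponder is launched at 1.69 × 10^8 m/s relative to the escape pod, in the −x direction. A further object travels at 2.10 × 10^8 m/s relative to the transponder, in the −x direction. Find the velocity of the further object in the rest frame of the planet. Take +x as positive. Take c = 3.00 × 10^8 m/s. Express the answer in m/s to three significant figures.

-1.11 × 10^8 m/s

Apply u = (u' + v)/(1 + u'v/c²) successively, working outward toward the planet.
(Dividing each given speed by c = 3.00 × 10^8 m/s to work in units of c.)
Start: velocity of the ion-drive craft relative to the planet = 0.6800c.
Compose with the escape pod (u' = 0.280 in the ion-drive craft frame): u_1 = (0.280 + 0.680) / (1 + 0.280·0.680) = 0.9600/1.1904 = 0.8065.
Compose with the transponder (u' = -0.563 in the escape pod frame): u_2 = (-0.563 + 0.806) / (1 + (-0.563)·0.806) = 0.2431/0.5457 = 0.4455.
Compose with the further object (u' = -0.700 in the transponder frame): u_3 = (-0.700 + 0.446) / (1 + (-0.700)·0.446) = -0.2545/0.6881 = -0.3698.
So u = -0.3698 × 3.00 × 10^8 m/s.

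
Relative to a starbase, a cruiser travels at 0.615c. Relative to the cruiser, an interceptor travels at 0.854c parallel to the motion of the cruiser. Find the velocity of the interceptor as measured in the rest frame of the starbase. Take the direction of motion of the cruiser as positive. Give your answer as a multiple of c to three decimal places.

With v = 0.615 and u' = 0.854 (in units of c),
u = (u' + v)/(1 + u'v/c²):
u = (0.854 + 0.615) / (1 + 0.854·0.615) = 1.4690/1.5252 = 0.9631
(Galilean addition would give +1.469c, exceeding c.)

0.963c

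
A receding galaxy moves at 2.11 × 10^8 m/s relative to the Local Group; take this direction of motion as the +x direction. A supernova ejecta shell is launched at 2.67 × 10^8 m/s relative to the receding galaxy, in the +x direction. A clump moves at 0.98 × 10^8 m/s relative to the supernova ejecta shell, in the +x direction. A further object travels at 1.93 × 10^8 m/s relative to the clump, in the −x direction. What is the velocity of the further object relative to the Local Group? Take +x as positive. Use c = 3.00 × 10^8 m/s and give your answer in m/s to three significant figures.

Apply u = (u' + v)/(1 + u'v/c²) successively, working outward toward the Local Group.
(Dividing each given speed by c = 3.00 × 10^8 m/s to work in units of c.)
Start: velocity of the receding galaxy relative to the Local Group = 0.7033c.
Compose with the supernova ejecta shell (u' = 0.890 in the receding galaxy frame): u_1 = (0.890 + 0.703) / (1 + 0.890·0.703) = 1.5933/1.6260 = 0.9799.
Compose with the clump (u' = 0.327 in the supernova ejecta shell frame): u_2 = (0.327 + 0.980) / (1 + 0.327·0.980) = 1.3066/1.3201 = 0.9898.
Compose with the further object (u' = -0.643 in the clump frame): u_3 = (-0.643 + 0.990) / (1 + (-0.643)·0.990) = 0.3464/0.3633 = 0.9537.
So u = 0.9537 × 3.00 × 10^8 m/s.

+2.86 × 10^8 m/s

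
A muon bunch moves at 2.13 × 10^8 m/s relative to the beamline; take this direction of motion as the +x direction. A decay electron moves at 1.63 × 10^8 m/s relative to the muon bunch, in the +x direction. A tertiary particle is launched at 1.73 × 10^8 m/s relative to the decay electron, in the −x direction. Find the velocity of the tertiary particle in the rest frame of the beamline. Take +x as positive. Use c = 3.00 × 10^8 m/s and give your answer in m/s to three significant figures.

+2.06 × 10^8 m/s

Apply u = (u' + v)/(1 + u'v/c²) successively, working outward toward the beamline.
(Dividing each given speed by c = 3.00 × 10^8 m/s to work in units of c.)
Start: velocity of the muon bunch relative to the beamline = 0.7100c.
Compose with the decay electron (u' = 0.543 in the muon bunch frame): u_1 = (0.543 + 0.710) / (1 + 0.543·0.710) = 1.2533/1.3858 = 0.9044.
Compose with the tertiary particle (u' = -0.577 in the decay electron frame): u_2 = (-0.577 + 0.904) / (1 + (-0.577)·0.904) = 0.3278/0.4784 = 0.6851.
So u = 0.6851 × 3.00 × 10^8 m/s.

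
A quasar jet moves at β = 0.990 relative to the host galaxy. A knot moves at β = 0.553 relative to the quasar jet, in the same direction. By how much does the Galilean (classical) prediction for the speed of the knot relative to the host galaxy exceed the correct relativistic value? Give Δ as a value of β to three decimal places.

Galilean: u_cl = 0.553 + 0.990 = 1.5430.
Relativistic: u_rel = (0.553 + 0.990) / (1 + 0.553·0.990) = 1.5430/1.5475 = 0.9971.
Δ = 1.5430 − 0.9971 = 0.5459.
(The classical prediction exceeds c; the relativistic result does not.)

Δ = 0.546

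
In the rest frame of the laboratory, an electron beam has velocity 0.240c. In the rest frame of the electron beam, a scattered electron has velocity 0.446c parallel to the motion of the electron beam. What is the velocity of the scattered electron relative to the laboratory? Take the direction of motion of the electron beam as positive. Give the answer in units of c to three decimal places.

0.620c

With v = 0.240 and u' = 0.446 (in units of c),
u = (u' + v)/(1 + u'v/c²):
u = (0.446 + 0.240) / (1 + 0.446·0.240) = 0.6860/1.1070 = 0.6197
(Galilean addition would give +0.686c.)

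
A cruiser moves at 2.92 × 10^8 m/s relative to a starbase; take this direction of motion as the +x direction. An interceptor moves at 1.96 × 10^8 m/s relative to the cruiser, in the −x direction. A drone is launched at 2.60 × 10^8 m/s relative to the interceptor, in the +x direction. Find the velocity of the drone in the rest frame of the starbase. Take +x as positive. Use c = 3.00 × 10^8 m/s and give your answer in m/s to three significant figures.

+2.97 × 10^8 m/s

Apply u = (u' + v)/(1 + u'v/c²) successively, working outward toward the starbase.
(Dividing each given speed by c = 3.00 × 10^8 m/s to work in units of c.)
Start: velocity of the cruiser relative to the starbase = 0.9733c.
Compose with the interceptor (u' = -0.653 in the cruiser frame): u_1 = (-0.653 + 0.973) / (1 + (-0.653)·0.973) = 0.3200/0.3641 = 0.8789.
Compose with the drone (u' = 0.867 in the interceptor frame): u_2 = (0.867 + 0.879) / (1 + 0.867·0.879) = 1.7456/1.7617 = 0.9908.
So u = 0.9908 × 3.00 × 10^8 m/s.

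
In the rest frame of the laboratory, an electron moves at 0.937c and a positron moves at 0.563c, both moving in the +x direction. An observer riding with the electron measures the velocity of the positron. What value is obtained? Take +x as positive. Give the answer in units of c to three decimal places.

β_A = 0.937, β_B = 0.563.
Transform to A's frame with the inverse velocity-addition law: u' = (u − v)/(1 − uv/c²), taking u = β_B and v = β_A.
u' = (0.563 − 0.937) / (1 − (0.937)(0.563)) = -0.3740/0.4725 = -0.7916.

-0.792c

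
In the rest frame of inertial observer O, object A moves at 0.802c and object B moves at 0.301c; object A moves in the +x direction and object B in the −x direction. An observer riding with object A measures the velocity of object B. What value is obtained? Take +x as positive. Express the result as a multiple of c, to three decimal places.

-0.889c

β_A = 0.802, β_B = -0.301.
Transform to A's frame with the inverse velocity-addition law: u' = (u − v)/(1 − uv/c²), taking u = β_B and v = β_A.
u' = (-0.301 − 0.802) / (1 − (0.802)(-0.301)) = -1.1030/1.2414 = -0.8885.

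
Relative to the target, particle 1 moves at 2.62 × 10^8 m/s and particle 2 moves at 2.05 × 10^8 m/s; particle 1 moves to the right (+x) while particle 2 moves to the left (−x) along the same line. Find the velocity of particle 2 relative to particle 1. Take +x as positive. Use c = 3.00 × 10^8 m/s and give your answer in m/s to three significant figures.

β_A = 0.873, β_B = -0.683 (dividing each by c = 3.00 × 10^8 m/s).
Transform to A's frame with the inverse velocity-addition law: u' = (u − v)/(1 − uv/c²), taking u = β_B and v = β_A.
u' = (-0.683 − 0.873) / (1 − (0.873)(-0.683)) = -1.5567/1.5968 = -0.9749.
u' = -0.9749 × 3.00 × 10^8 m/s.

-2.92 × 10^8 m/s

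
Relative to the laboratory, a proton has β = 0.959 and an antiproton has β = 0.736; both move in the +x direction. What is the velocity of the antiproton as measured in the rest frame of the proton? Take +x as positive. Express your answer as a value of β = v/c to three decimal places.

β = -0.758

β_A = 0.959, β_B = 0.736.
Transform to A's frame with the inverse velocity-addition law: u' = (u − v)/(1 − uv/c²), taking u = β_B and v = β_A.
u' = (0.736 − 0.959) / (1 − (0.959)(0.736)) = -0.2230/0.2942 = -0.7580.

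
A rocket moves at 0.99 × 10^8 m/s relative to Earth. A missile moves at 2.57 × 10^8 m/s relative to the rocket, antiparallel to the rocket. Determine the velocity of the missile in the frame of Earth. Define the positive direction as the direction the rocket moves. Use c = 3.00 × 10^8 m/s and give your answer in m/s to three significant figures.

-2.20 × 10^8 m/s

In units of c (dividing by 3.00 × 10^8 m/s): v = 0.330, u' = -0.857.
u = (u' + v)/(1 + u'v/c²):
u = (-0.857 + 0.330) / (1 + (-0.857)·0.330) = -0.5267/0.7173 = -0.7342
Converting back: u = -0.7342 × 3.00 × 10^8 m/s.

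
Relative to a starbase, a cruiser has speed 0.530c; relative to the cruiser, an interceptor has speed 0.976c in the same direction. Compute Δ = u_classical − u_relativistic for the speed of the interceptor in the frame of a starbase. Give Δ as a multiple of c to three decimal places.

Δ = 0.513c

Galilean: u_cl = 0.976 + 0.530 = 1.5060.
Relativistic: u_rel = (0.976 + 0.530) / (1 + 0.976·0.530) = 1.5060/1.5173 = 0.9926.
Δ = 1.5060 − 0.9926 = 0.5134.
(The classical prediction exceeds c; the relativistic result does not.)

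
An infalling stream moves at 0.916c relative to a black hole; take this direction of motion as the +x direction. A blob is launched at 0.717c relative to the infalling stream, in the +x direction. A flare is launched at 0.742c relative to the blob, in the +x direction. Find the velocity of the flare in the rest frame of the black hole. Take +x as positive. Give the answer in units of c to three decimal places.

0.998c

Apply u = (u' + v)/(1 + u'v/c²) successively, working outward toward the black hole.
Start: velocity of the infalling stream relative to the black hole = 0.9160c.
Compose with the blob (u' = 0.717 in the infalling stream frame): u_1 = (0.717 + 0.916) / (1 + 0.717·0.916) = 1.6330/1.6568 = 0.9857.
Compose with the flare (u' = 0.742 in the blob frame): u_2 = (0.742 + 0.986) / (1 + 0.742·0.986) = 1.7277/1.7314 = 0.9979.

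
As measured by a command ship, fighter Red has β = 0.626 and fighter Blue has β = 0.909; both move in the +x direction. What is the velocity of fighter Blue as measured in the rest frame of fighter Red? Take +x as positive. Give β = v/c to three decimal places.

β_A = 0.626, β_B = 0.909.
Transform to A's frame with the inverse velocity-addition law: u' = (u − v)/(1 − uv/c²), taking u = β_B and v = β_A.
u' = (0.909 − 0.626) / (1 − (0.626)(0.909)) = 0.2830/0.4310 = 0.6567.

β = +0.657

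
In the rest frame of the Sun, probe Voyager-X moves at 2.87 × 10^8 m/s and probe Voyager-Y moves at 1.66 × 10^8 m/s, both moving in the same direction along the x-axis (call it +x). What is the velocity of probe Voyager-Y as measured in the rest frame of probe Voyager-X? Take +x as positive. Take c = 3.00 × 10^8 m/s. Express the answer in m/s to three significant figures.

β_A = 0.957, β_B = 0.553 (dividing each by c = 3.00 × 10^8 m/s).
Transform to A's frame with the inverse velocity-addition law: u' = (u − v)/(1 − uv/c²), taking u = β_B and v = β_A.
u' = (0.553 − 0.957) / (1 − (0.957)(0.553)) = -0.4033/0.4706 = -0.8570.
u' = -0.8570 × 3.00 × 10^8 m/s.

-2.57 × 10^8 m/s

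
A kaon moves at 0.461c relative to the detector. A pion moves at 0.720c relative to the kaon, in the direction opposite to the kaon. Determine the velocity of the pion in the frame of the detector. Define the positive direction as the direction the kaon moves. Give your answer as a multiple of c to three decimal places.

-0.388c

With v = 0.461 and u' = -0.720 (in units of c),
u = (u' + v)/(1 + u'v/c²):
u = (-0.720 + 0.461) / (1 + (-0.720)·0.461) = -0.2590/0.6681 = -0.3877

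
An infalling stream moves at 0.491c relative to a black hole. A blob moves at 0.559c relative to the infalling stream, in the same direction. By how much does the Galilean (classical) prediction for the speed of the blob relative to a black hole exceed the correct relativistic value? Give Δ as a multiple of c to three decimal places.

Δ = 0.226c

Galilean: u_cl = 0.559 + 0.491 = 1.0500.
Relativistic: u_rel = (0.559 + 0.491) / (1 + 0.559·0.491) = 1.0500/1.2745 = 0.8239.
Δ = 1.0500 − 0.8239 = 0.2261.
(The classical prediction exceeds c; the relativistic result does not.)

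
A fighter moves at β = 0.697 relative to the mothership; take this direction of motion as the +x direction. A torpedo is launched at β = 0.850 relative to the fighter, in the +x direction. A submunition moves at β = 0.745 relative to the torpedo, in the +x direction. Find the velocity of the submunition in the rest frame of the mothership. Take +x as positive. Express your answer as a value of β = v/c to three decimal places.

Apply u = (u' + v)/(1 + u'v/c²) successively, working outward toward the mothership.
Start: velocity of the fighter relative to the mothership = 0.6970c.
Compose with the torpedo (u' = 0.850 in the fighter frame): u_1 = (0.850 + 0.697) / (1 + 0.850·0.697) = 1.5470/1.5924 = 0.9715.
Compose with the submunition (u' = 0.745 in the torpedo frame): u_2 = (0.745 + 0.971) / (1 + 0.745·0.971) = 1.7165/1.7237 = 0.9958.

β = 0.996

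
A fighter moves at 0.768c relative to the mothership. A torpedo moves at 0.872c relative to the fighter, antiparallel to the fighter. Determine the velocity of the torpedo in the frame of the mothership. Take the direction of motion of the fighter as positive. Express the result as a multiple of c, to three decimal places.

-0.315c

With v = 0.768 and u' = -0.872 (in units of c),
u = (u' + v)/(1 + u'v/c²):
u = (-0.872 + 0.768) / (1 + (-0.872)·0.768) = -0.1040/0.3303 = -0.3149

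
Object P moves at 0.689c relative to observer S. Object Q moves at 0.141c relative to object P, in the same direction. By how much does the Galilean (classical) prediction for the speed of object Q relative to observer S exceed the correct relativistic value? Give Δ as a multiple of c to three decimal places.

Galilean: u_cl = 0.141 + 0.689 = 0.8300.
Relativistic: u_rel = (0.141 + 0.689) / (1 + 0.141·0.689) = 0.8300/1.0971 = 0.7565.
Δ = 0.8300 − 0.7565 = 0.0735.

Δ = 0.073c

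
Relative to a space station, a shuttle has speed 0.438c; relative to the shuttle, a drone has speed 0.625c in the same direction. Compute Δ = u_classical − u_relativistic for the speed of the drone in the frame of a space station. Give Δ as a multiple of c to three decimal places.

Galilean: u_cl = 0.625 + 0.438 = 1.0630.
Relativistic: u_rel = (0.625 + 0.438) / (1 + 0.625·0.438) = 1.0630/1.2737 = 0.8345.
Δ = 1.0630 − 0.8345 = 0.2285.
(The classical prediction exceeds c; the relativistic result does not.)

Δ = 0.228c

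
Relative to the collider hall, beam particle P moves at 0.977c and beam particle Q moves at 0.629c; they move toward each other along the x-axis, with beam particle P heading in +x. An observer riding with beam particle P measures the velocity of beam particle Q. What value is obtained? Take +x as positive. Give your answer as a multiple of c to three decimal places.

β_A = 0.977, β_B = -0.629.
Transform to A's frame with the inverse velocity-addition law: u' = (u − v)/(1 − uv/c²), taking u = β_B and v = β_A.
u' = (-0.629 − 0.977) / (1 − (0.977)(-0.629)) = -1.6060/1.6145 = -0.9947.

-0.995c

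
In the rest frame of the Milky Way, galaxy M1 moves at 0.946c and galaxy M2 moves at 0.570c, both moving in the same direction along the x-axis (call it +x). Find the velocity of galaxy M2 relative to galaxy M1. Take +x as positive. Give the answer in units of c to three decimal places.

β_A = 0.946, β_B = 0.570.
Transform to A's frame with the inverse velocity-addition law: u' = (u − v)/(1 − uv/c²), taking u = β_B and v = β_A.
u' = (0.570 − 0.946) / (1 − (0.946)(0.570)) = -0.3760/0.4608 = -0.8160.

-0.816c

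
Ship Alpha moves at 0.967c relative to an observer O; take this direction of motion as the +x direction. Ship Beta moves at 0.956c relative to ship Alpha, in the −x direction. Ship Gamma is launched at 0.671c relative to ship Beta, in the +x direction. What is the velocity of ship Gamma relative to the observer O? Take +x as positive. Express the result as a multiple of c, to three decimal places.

Apply u = (u' + v)/(1 + u'v/c²) successively, working outward toward the observer O.
Start: velocity of ship Alpha relative to the observer O = 0.9670c.
Compose with ship Beta (u' = -0.956 in ship Alpha frame): u_1 = (-0.956 + 0.967) / (1 + (-0.956)·0.967) = 0.0110/0.0755 = 0.1456.
Compose with ship Gamma (u' = 0.671 in ship Beta frame): u_2 = (0.671 + 0.146) / (1 + 0.671·0.146) = 0.8166/1.0977 = 0.7439.

+0.744c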